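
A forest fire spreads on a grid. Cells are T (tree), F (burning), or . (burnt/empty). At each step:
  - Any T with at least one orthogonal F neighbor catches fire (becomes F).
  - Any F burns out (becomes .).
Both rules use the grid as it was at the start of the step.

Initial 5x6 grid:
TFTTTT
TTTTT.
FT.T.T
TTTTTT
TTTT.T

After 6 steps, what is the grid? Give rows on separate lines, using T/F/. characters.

Step 1: 6 trees catch fire, 2 burn out
  F.FTTT
  FFTTT.
  .F.T.T
  FTTTTT
  TTTT.T
Step 2: 4 trees catch fire, 6 burn out
  ...FTT
  ..FTT.
  ...T.T
  .FTTTT
  FTTT.T
Step 3: 4 trees catch fire, 4 burn out
  ....FT
  ...FT.
  ...T.T
  ..FTTT
  .FTT.T
Step 4: 5 trees catch fire, 4 burn out
  .....F
  ....F.
  ...F.T
  ...FTT
  ..FT.T
Step 5: 2 trees catch fire, 5 burn out
  ......
  ......
  .....T
  ....FT
  ...F.T
Step 6: 1 trees catch fire, 2 burn out
  ......
  ......
  .....T
  .....F
  .....T

......
......
.....T
.....F
.....T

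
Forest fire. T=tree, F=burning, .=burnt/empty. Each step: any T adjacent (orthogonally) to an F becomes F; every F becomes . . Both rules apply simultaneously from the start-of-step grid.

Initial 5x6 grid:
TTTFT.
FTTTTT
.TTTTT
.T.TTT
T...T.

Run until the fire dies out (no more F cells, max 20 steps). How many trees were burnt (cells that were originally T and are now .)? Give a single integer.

Step 1: +5 fires, +2 burnt (F count now 5)
Step 2: +5 fires, +5 burnt (F count now 5)
Step 3: +5 fires, +5 burnt (F count now 5)
Step 4: +2 fires, +5 burnt (F count now 2)
Step 5: +2 fires, +2 burnt (F count now 2)
Step 6: +0 fires, +2 burnt (F count now 0)
Fire out after step 6
Initially T: 20, now '.': 29
Total burnt (originally-T cells now '.'): 19

Answer: 19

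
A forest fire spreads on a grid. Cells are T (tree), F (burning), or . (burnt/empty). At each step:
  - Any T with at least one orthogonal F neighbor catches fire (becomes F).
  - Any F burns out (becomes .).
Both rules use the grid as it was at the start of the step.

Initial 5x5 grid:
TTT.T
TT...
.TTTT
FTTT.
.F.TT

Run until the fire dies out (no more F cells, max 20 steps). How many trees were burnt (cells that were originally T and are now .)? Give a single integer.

Step 1: +1 fires, +2 burnt (F count now 1)
Step 2: +2 fires, +1 burnt (F count now 2)
Step 3: +3 fires, +2 burnt (F count now 3)
Step 4: +4 fires, +3 burnt (F count now 4)
Step 5: +4 fires, +4 burnt (F count now 4)
Step 6: +0 fires, +4 burnt (F count now 0)
Fire out after step 6
Initially T: 15, now '.': 24
Total burnt (originally-T cells now '.'): 14

Answer: 14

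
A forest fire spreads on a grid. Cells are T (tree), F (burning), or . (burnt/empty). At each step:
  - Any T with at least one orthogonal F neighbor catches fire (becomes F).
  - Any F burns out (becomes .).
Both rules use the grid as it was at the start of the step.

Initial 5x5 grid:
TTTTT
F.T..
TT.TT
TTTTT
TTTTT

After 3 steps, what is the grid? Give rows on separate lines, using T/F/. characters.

Step 1: 2 trees catch fire, 1 burn out
  FTTTT
  ..T..
  FT.TT
  TTTTT
  TTTTT
Step 2: 3 trees catch fire, 2 burn out
  .FTTT
  ..T..
  .F.TT
  FTTTT
  TTTTT
Step 3: 3 trees catch fire, 3 burn out
  ..FTT
  ..T..
  ...TT
  .FTTT
  FTTTT

..FTT
..T..
...TT
.FTTT
FTTTT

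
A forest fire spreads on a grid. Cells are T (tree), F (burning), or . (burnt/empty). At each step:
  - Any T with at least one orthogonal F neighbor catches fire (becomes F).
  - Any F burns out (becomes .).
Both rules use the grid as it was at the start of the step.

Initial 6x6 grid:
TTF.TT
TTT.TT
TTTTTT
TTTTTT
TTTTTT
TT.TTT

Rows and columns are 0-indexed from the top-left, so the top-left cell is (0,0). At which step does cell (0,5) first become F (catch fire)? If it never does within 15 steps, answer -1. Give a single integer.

Step 1: cell (0,5)='T' (+2 fires, +1 burnt)
Step 2: cell (0,5)='T' (+3 fires, +2 burnt)
Step 3: cell (0,5)='T' (+4 fires, +3 burnt)
Step 4: cell (0,5)='T' (+5 fires, +4 burnt)
Step 5: cell (0,5)='T' (+6 fires, +5 burnt)
Step 6: cell (0,5)='T' (+7 fires, +6 burnt)
Step 7: cell (0,5)='F' (+4 fires, +7 burnt)
  -> target ignites at step 7
Step 8: cell (0,5)='.' (+1 fires, +4 burnt)
Step 9: cell (0,5)='.' (+0 fires, +1 burnt)
  fire out at step 9

7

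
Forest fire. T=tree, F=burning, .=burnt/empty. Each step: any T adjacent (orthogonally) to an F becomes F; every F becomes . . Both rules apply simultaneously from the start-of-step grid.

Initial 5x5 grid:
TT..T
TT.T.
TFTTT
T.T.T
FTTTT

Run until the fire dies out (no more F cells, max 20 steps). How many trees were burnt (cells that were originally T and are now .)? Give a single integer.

Answer: 16

Derivation:
Step 1: +5 fires, +2 burnt (F count now 5)
Step 2: +5 fires, +5 burnt (F count now 5)
Step 3: +4 fires, +5 burnt (F count now 4)
Step 4: +2 fires, +4 burnt (F count now 2)
Step 5: +0 fires, +2 burnt (F count now 0)
Fire out after step 5
Initially T: 17, now '.': 24
Total burnt (originally-T cells now '.'): 16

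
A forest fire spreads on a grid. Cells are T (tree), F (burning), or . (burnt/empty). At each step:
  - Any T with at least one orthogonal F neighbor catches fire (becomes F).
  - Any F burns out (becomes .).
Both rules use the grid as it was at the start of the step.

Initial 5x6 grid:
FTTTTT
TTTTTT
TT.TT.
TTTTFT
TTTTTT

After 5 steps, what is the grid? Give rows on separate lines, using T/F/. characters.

Step 1: 6 trees catch fire, 2 burn out
  .FTTTT
  FTTTTT
  TT.TF.
  TTTF.F
  TTTTFT
Step 2: 8 trees catch fire, 6 burn out
  ..FTTT
  .FTTFT
  FT.F..
  TTF...
  TTTF.F
Step 3: 9 trees catch fire, 8 burn out
  ...FFT
  ..FF.F
  .F....
  FF....
  TTF...
Step 4: 3 trees catch fire, 9 burn out
  .....F
  ......
  ......
  ......
  FF....
Step 5: 0 trees catch fire, 3 burn out
  ......
  ......
  ......
  ......
  ......

......
......
......
......
......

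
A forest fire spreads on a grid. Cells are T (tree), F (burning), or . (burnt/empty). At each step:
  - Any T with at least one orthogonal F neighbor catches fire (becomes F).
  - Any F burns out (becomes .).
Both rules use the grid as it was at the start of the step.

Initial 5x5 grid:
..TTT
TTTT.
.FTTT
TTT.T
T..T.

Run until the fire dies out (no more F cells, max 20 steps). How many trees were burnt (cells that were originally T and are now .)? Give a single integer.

Answer: 15

Derivation:
Step 1: +3 fires, +1 burnt (F count now 3)
Step 2: +5 fires, +3 burnt (F count now 5)
Step 3: +4 fires, +5 burnt (F count now 4)
Step 4: +2 fires, +4 burnt (F count now 2)
Step 5: +1 fires, +2 burnt (F count now 1)
Step 6: +0 fires, +1 burnt (F count now 0)
Fire out after step 6
Initially T: 16, now '.': 24
Total burnt (originally-T cells now '.'): 15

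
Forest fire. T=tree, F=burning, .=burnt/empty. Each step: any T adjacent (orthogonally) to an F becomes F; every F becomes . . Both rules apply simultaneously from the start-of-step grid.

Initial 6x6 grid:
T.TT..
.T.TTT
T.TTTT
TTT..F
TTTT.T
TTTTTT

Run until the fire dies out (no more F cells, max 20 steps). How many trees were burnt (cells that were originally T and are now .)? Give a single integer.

Step 1: +2 fires, +1 burnt (F count now 2)
Step 2: +3 fires, +2 burnt (F count now 3)
Step 3: +3 fires, +3 burnt (F count now 3)
Step 4: +3 fires, +3 burnt (F count now 3)
Step 5: +4 fires, +3 burnt (F count now 4)
Step 6: +4 fires, +4 burnt (F count now 4)
Step 7: +3 fires, +4 burnt (F count now 3)
Step 8: +2 fires, +3 burnt (F count now 2)
Step 9: +0 fires, +2 burnt (F count now 0)
Fire out after step 9
Initially T: 26, now '.': 34
Total burnt (originally-T cells now '.'): 24

Answer: 24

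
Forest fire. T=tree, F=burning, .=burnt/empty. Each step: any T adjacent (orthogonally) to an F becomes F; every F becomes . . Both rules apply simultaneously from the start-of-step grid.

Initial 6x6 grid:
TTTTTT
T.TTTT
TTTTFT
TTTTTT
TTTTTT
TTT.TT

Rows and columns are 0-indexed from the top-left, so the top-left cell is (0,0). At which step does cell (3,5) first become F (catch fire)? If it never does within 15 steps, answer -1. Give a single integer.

Step 1: cell (3,5)='T' (+4 fires, +1 burnt)
Step 2: cell (3,5)='F' (+7 fires, +4 burnt)
  -> target ignites at step 2
Step 3: cell (3,5)='.' (+8 fires, +7 burnt)
Step 4: cell (3,5)='.' (+5 fires, +8 burnt)
Step 5: cell (3,5)='.' (+5 fires, +5 burnt)
Step 6: cell (3,5)='.' (+3 fires, +5 burnt)
Step 7: cell (3,5)='.' (+1 fires, +3 burnt)
Step 8: cell (3,5)='.' (+0 fires, +1 burnt)
  fire out at step 8

2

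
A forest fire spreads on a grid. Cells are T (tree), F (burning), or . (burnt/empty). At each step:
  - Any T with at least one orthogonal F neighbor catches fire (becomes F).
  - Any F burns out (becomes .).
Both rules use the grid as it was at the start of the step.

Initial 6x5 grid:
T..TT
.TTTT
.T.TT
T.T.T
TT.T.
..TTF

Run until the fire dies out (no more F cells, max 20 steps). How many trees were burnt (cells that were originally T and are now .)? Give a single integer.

Step 1: +1 fires, +1 burnt (F count now 1)
Step 2: +2 fires, +1 burnt (F count now 2)
Step 3: +0 fires, +2 burnt (F count now 0)
Fire out after step 3
Initially T: 18, now '.': 15
Total burnt (originally-T cells now '.'): 3

Answer: 3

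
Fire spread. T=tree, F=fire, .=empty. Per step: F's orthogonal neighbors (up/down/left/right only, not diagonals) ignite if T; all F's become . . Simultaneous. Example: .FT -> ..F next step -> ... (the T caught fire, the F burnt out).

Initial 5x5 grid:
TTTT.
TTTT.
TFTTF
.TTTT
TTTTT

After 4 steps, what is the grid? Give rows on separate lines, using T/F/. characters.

Step 1: 6 trees catch fire, 2 burn out
  TTTT.
  TFTT.
  F.FF.
  .FTTF
  TTTTT
Step 2: 8 trees catch fire, 6 burn out
  TFTT.
  F.FF.
  .....
  ..FF.
  TFTTF
Step 3: 6 trees catch fire, 8 burn out
  F.FF.
  .....
  .....
  .....
  F.FF.
Step 4: 0 trees catch fire, 6 burn out
  .....
  .....
  .....
  .....
  .....

.....
.....
.....
.....
.....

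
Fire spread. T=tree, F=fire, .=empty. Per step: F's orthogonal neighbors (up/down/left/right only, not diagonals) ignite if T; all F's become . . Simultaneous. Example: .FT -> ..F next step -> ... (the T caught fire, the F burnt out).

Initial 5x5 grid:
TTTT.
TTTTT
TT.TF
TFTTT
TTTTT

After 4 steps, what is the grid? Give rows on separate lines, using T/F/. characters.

Step 1: 7 trees catch fire, 2 burn out
  TTTT.
  TTTTF
  TF.F.
  F.FTF
  TFTTT
Step 2: 7 trees catch fire, 7 burn out
  TTTT.
  TFTF.
  F....
  ...F.
  F.FTF
Step 3: 5 trees catch fire, 7 burn out
  TFTF.
  F.F..
  .....
  .....
  ...F.
Step 4: 2 trees catch fire, 5 burn out
  F.F..
  .....
  .....
  .....
  .....

F.F..
.....
.....
.....
.....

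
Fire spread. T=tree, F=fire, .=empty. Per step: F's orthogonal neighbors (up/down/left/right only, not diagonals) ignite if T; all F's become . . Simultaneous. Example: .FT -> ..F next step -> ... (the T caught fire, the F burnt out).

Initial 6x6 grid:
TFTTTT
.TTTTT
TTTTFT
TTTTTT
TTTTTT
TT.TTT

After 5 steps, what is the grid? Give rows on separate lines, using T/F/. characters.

Step 1: 7 trees catch fire, 2 burn out
  F.FTTT
  .FTTFT
  TTTF.F
  TTTTFT
  TTTTTT
  TT.TTT
Step 2: 10 trees catch fire, 7 burn out
  ...FFT
  ..FF.F
  TFF...
  TTTF.F
  TTTTFT
  TT.TTT
Step 3: 7 trees catch fire, 10 burn out
  .....F
  ......
  F.....
  TFF...
  TTTF.F
  TT.TFT
Step 4: 5 trees catch fire, 7 burn out
  ......
  ......
  ......
  F.....
  TFF...
  TT.F.F
Step 5: 2 trees catch fire, 5 burn out
  ......
  ......
  ......
  ......
  F.....
  TF....

......
......
......
......
F.....
TF....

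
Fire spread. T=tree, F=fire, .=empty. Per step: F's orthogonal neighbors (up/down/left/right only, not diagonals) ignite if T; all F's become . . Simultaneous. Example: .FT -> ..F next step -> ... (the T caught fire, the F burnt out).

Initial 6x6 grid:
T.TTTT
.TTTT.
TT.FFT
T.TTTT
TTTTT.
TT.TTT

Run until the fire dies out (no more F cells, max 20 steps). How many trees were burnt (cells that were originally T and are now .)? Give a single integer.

Step 1: +5 fires, +2 burnt (F count now 5)
Step 2: +7 fires, +5 burnt (F count now 7)
Step 3: +6 fires, +7 burnt (F count now 6)
Step 4: +3 fires, +6 burnt (F count now 3)
Step 5: +3 fires, +3 burnt (F count now 3)
Step 6: +2 fires, +3 burnt (F count now 2)
Step 7: +0 fires, +2 burnt (F count now 0)
Fire out after step 7
Initially T: 27, now '.': 35
Total burnt (originally-T cells now '.'): 26

Answer: 26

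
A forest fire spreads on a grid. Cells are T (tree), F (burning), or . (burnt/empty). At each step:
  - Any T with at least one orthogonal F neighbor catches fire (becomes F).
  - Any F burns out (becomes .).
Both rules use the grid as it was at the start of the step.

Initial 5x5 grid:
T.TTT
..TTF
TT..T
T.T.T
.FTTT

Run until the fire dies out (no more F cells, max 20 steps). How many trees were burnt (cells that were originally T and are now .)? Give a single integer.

Answer: 11

Derivation:
Step 1: +4 fires, +2 burnt (F count now 4)
Step 2: +5 fires, +4 burnt (F count now 5)
Step 3: +2 fires, +5 burnt (F count now 2)
Step 4: +0 fires, +2 burnt (F count now 0)
Fire out after step 4
Initially T: 15, now '.': 21
Total burnt (originally-T cells now '.'): 11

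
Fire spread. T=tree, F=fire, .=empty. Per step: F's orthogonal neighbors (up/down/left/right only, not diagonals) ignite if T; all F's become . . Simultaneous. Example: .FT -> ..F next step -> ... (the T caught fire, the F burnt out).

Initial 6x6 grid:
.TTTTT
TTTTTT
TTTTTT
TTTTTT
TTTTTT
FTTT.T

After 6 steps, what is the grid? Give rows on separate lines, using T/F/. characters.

Step 1: 2 trees catch fire, 1 burn out
  .TTTTT
  TTTTTT
  TTTTTT
  TTTTTT
  FTTTTT
  .FTT.T
Step 2: 3 trees catch fire, 2 burn out
  .TTTTT
  TTTTTT
  TTTTTT
  FTTTTT
  .FTTTT
  ..FT.T
Step 3: 4 trees catch fire, 3 burn out
  .TTTTT
  TTTTTT
  FTTTTT
  .FTTTT
  ..FTTT
  ...F.T
Step 4: 4 trees catch fire, 4 burn out
  .TTTTT
  FTTTTT
  .FTTTT
  ..FTTT
  ...FTT
  .....T
Step 5: 4 trees catch fire, 4 burn out
  .TTTTT
  .FTTTT
  ..FTTT
  ...FTT
  ....FT
  .....T
Step 6: 5 trees catch fire, 4 burn out
  .FTTTT
  ..FTTT
  ...FTT
  ....FT
  .....F
  .....T

.FTTTT
..FTTT
...FTT
....FT
.....F
.....T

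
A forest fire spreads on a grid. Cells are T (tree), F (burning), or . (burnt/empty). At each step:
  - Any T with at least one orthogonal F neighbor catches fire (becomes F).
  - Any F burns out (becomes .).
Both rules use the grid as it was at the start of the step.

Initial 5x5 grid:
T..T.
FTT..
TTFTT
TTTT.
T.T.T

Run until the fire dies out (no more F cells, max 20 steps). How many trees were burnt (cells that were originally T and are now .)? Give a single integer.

Step 1: +7 fires, +2 burnt (F count now 7)
Step 2: +5 fires, +7 burnt (F count now 5)
Step 3: +1 fires, +5 burnt (F count now 1)
Step 4: +0 fires, +1 burnt (F count now 0)
Fire out after step 4
Initially T: 15, now '.': 23
Total burnt (originally-T cells now '.'): 13

Answer: 13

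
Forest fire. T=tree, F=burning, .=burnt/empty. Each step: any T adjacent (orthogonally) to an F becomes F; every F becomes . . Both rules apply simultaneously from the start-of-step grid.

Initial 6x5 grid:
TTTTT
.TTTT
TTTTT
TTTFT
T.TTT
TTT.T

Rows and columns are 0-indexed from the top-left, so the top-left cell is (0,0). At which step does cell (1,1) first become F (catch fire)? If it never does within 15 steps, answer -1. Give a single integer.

Step 1: cell (1,1)='T' (+4 fires, +1 burnt)
Step 2: cell (1,1)='T' (+6 fires, +4 burnt)
Step 3: cell (1,1)='T' (+7 fires, +6 burnt)
Step 4: cell (1,1)='F' (+6 fires, +7 burnt)
  -> target ignites at step 4
Step 5: cell (1,1)='.' (+2 fires, +6 burnt)
Step 6: cell (1,1)='.' (+1 fires, +2 burnt)
Step 7: cell (1,1)='.' (+0 fires, +1 burnt)
  fire out at step 7

4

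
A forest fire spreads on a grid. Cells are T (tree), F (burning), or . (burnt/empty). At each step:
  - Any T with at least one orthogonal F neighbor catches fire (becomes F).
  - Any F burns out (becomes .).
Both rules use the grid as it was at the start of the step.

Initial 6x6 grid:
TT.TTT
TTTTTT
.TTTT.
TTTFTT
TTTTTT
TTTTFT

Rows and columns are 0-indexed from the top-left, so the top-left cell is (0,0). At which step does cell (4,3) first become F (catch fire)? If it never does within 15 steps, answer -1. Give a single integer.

Step 1: cell (4,3)='F' (+7 fires, +2 burnt)
  -> target ignites at step 1
Step 2: cell (4,3)='.' (+8 fires, +7 burnt)
Step 3: cell (4,3)='.' (+7 fires, +8 burnt)
Step 4: cell (4,3)='.' (+5 fires, +7 burnt)
Step 5: cell (4,3)='.' (+3 fires, +5 burnt)
Step 6: cell (4,3)='.' (+1 fires, +3 burnt)
Step 7: cell (4,3)='.' (+0 fires, +1 burnt)
  fire out at step 7

1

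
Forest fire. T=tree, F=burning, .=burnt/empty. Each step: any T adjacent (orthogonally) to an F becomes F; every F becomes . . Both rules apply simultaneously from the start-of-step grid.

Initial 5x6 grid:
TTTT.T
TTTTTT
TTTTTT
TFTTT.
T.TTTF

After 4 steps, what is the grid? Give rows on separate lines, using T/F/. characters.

Step 1: 4 trees catch fire, 2 burn out
  TTTT.T
  TTTTTT
  TFTTTT
  F.FTT.
  T.TTF.
Step 2: 8 trees catch fire, 4 burn out
  TTTT.T
  TFTTTT
  F.FTTT
  ...FF.
  F.FF..
Step 3: 5 trees catch fire, 8 burn out
  TFTT.T
  F.FTTT
  ...FFT
  ......
  ......
Step 4: 5 trees catch fire, 5 burn out
  F.FT.T
  ...FFT
  .....F
  ......
  ......

F.FT.T
...FFT
.....F
......
......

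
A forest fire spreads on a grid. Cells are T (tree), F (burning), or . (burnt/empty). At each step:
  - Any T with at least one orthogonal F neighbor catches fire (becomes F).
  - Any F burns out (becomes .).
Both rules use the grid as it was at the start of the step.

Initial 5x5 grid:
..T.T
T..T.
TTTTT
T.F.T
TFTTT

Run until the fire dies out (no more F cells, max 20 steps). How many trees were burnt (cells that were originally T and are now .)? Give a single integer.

Step 1: +3 fires, +2 burnt (F count now 3)
Step 2: +4 fires, +3 burnt (F count now 4)
Step 3: +4 fires, +4 burnt (F count now 4)
Step 4: +2 fires, +4 burnt (F count now 2)
Step 5: +0 fires, +2 burnt (F count now 0)
Fire out after step 5
Initially T: 15, now '.': 23
Total burnt (originally-T cells now '.'): 13

Answer: 13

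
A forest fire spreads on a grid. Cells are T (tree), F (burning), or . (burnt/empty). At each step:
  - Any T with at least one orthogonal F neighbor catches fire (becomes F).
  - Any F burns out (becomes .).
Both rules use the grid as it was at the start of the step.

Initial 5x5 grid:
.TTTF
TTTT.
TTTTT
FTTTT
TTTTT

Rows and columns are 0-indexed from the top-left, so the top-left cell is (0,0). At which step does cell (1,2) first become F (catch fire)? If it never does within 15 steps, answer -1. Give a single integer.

Step 1: cell (1,2)='T' (+4 fires, +2 burnt)
Step 2: cell (1,2)='T' (+6 fires, +4 burnt)
Step 3: cell (1,2)='F' (+7 fires, +6 burnt)
  -> target ignites at step 3
Step 4: cell (1,2)='.' (+3 fires, +7 burnt)
Step 5: cell (1,2)='.' (+1 fires, +3 burnt)
Step 6: cell (1,2)='.' (+0 fires, +1 burnt)
  fire out at step 6

3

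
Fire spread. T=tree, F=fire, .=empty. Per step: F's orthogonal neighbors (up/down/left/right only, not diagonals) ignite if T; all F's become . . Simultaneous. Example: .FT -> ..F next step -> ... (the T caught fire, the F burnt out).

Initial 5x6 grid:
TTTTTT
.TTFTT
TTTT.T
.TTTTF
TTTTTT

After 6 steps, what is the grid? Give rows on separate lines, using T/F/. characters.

Step 1: 7 trees catch fire, 2 burn out
  TTTFTT
  .TF.FT
  TTTF.F
  .TTTF.
  TTTTTF
Step 2: 7 trees catch fire, 7 burn out
  TTF.FT
  .F...F
  TTF...
  .TTF..
  TTTTF.
Step 3: 5 trees catch fire, 7 burn out
  TF...F
  ......
  TF....
  .TF...
  TTTF..
Step 4: 4 trees catch fire, 5 burn out
  F.....
  ......
  F.....
  .F....
  TTF...
Step 5: 1 trees catch fire, 4 burn out
  ......
  ......
  ......
  ......
  TF....
Step 6: 1 trees catch fire, 1 burn out
  ......
  ......
  ......
  ......
  F.....

......
......
......
......
F.....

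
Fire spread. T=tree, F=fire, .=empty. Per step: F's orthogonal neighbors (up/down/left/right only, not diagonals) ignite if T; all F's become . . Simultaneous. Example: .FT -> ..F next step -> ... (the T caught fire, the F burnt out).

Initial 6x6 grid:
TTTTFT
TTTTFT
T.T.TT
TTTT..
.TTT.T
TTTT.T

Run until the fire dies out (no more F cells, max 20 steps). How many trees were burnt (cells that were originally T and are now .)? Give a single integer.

Answer: 25

Derivation:
Step 1: +5 fires, +2 burnt (F count now 5)
Step 2: +3 fires, +5 burnt (F count now 3)
Step 3: +3 fires, +3 burnt (F count now 3)
Step 4: +3 fires, +3 burnt (F count now 3)
Step 5: +4 fires, +3 burnt (F count now 4)
Step 6: +4 fires, +4 burnt (F count now 4)
Step 7: +2 fires, +4 burnt (F count now 2)
Step 8: +1 fires, +2 burnt (F count now 1)
Step 9: +0 fires, +1 burnt (F count now 0)
Fire out after step 9
Initially T: 27, now '.': 34
Total burnt (originally-T cells now '.'): 25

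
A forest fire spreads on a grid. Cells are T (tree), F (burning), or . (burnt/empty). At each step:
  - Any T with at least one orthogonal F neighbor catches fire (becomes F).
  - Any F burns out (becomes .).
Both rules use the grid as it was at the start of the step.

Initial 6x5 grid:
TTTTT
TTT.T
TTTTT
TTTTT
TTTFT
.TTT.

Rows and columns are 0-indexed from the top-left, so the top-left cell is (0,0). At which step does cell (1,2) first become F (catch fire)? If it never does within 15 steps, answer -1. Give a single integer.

Step 1: cell (1,2)='T' (+4 fires, +1 burnt)
Step 2: cell (1,2)='T' (+5 fires, +4 burnt)
Step 3: cell (1,2)='T' (+5 fires, +5 burnt)
Step 4: cell (1,2)='F' (+4 fires, +5 burnt)
  -> target ignites at step 4
Step 5: cell (1,2)='.' (+4 fires, +4 burnt)
Step 6: cell (1,2)='.' (+3 fires, +4 burnt)
Step 7: cell (1,2)='.' (+1 fires, +3 burnt)
Step 8: cell (1,2)='.' (+0 fires, +1 burnt)
  fire out at step 8

4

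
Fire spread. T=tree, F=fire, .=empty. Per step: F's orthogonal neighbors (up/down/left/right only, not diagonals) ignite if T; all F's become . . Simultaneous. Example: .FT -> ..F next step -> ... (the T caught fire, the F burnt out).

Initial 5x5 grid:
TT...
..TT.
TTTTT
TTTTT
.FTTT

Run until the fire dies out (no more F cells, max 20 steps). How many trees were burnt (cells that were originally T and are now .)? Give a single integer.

Answer: 15

Derivation:
Step 1: +2 fires, +1 burnt (F count now 2)
Step 2: +4 fires, +2 burnt (F count now 4)
Step 3: +4 fires, +4 burnt (F count now 4)
Step 4: +3 fires, +4 burnt (F count now 3)
Step 5: +2 fires, +3 burnt (F count now 2)
Step 6: +0 fires, +2 burnt (F count now 0)
Fire out after step 6
Initially T: 17, now '.': 23
Total burnt (originally-T cells now '.'): 15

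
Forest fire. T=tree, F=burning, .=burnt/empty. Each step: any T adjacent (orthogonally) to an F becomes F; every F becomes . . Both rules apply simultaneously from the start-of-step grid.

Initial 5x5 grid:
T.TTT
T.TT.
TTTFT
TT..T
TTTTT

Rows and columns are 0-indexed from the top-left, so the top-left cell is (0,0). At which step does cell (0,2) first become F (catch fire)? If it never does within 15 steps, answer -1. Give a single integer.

Step 1: cell (0,2)='T' (+3 fires, +1 burnt)
Step 2: cell (0,2)='T' (+4 fires, +3 burnt)
Step 3: cell (0,2)='F' (+5 fires, +4 burnt)
  -> target ignites at step 3
Step 4: cell (0,2)='.' (+4 fires, +5 burnt)
Step 5: cell (0,2)='.' (+3 fires, +4 burnt)
Step 6: cell (0,2)='.' (+0 fires, +3 burnt)
  fire out at step 6

3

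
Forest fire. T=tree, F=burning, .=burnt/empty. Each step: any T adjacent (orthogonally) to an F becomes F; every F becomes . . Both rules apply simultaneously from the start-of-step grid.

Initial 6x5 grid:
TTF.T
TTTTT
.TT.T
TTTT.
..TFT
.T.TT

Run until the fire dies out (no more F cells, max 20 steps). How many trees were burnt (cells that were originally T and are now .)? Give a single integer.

Step 1: +6 fires, +2 burnt (F count now 6)
Step 2: +6 fires, +6 burnt (F count now 6)
Step 3: +4 fires, +6 burnt (F count now 4)
Step 4: +3 fires, +4 burnt (F count now 3)
Step 5: +0 fires, +3 burnt (F count now 0)
Fire out after step 5
Initially T: 20, now '.': 29
Total burnt (originally-T cells now '.'): 19

Answer: 19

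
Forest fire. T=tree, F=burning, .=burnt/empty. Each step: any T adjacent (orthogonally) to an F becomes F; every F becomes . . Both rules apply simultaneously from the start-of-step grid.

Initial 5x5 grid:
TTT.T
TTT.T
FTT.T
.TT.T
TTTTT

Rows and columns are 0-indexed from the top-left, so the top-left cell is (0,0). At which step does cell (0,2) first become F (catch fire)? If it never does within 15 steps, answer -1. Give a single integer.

Step 1: cell (0,2)='T' (+2 fires, +1 burnt)
Step 2: cell (0,2)='T' (+4 fires, +2 burnt)
Step 3: cell (0,2)='T' (+4 fires, +4 burnt)
Step 4: cell (0,2)='F' (+3 fires, +4 burnt)
  -> target ignites at step 4
Step 5: cell (0,2)='.' (+1 fires, +3 burnt)
Step 6: cell (0,2)='.' (+1 fires, +1 burnt)
Step 7: cell (0,2)='.' (+1 fires, +1 burnt)
Step 8: cell (0,2)='.' (+1 fires, +1 burnt)
Step 9: cell (0,2)='.' (+1 fires, +1 burnt)
Step 10: cell (0,2)='.' (+1 fires, +1 burnt)
Step 11: cell (0,2)='.' (+0 fires, +1 burnt)
  fire out at step 11

4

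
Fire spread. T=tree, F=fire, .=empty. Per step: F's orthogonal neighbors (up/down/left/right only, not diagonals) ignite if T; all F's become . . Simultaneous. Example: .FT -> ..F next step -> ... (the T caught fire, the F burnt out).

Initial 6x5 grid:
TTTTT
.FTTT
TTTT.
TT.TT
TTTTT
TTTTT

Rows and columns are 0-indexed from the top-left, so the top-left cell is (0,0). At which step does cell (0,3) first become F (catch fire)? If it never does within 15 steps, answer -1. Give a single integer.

Step 1: cell (0,3)='T' (+3 fires, +1 burnt)
Step 2: cell (0,3)='T' (+6 fires, +3 burnt)
Step 3: cell (0,3)='F' (+5 fires, +6 burnt)
  -> target ignites at step 3
Step 4: cell (0,3)='.' (+5 fires, +5 burnt)
Step 5: cell (0,3)='.' (+4 fires, +5 burnt)
Step 6: cell (0,3)='.' (+2 fires, +4 burnt)
Step 7: cell (0,3)='.' (+1 fires, +2 burnt)
Step 8: cell (0,3)='.' (+0 fires, +1 burnt)
  fire out at step 8

3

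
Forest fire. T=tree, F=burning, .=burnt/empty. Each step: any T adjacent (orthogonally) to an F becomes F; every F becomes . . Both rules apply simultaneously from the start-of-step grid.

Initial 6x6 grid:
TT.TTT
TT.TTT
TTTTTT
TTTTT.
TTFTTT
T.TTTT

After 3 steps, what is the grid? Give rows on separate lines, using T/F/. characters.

Step 1: 4 trees catch fire, 1 burn out
  TT.TTT
  TT.TTT
  TTTTTT
  TTFTT.
  TF.FTT
  T.FTTT
Step 2: 6 trees catch fire, 4 burn out
  TT.TTT
  TT.TTT
  TTFTTT
  TF.FT.
  F...FT
  T..FTT
Step 3: 7 trees catch fire, 6 burn out
  TT.TTT
  TT.TTT
  TF.FTT
  F...F.
  .....F
  F...FT

TT.TTT
TT.TTT
TF.FTT
F...F.
.....F
F...FT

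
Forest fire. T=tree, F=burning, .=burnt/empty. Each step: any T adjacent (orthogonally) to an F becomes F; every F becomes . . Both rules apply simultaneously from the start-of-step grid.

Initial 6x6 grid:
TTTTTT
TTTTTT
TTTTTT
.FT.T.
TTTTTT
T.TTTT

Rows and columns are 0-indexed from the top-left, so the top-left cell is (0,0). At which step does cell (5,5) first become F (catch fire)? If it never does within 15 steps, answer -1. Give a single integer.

Step 1: cell (5,5)='T' (+3 fires, +1 burnt)
Step 2: cell (5,5)='T' (+5 fires, +3 burnt)
Step 3: cell (5,5)='T' (+7 fires, +5 burnt)
Step 4: cell (5,5)='T' (+6 fires, +7 burnt)
Step 5: cell (5,5)='T' (+6 fires, +6 burnt)
Step 6: cell (5,5)='F' (+3 fires, +6 burnt)
  -> target ignites at step 6
Step 7: cell (5,5)='.' (+1 fires, +3 burnt)
Step 8: cell (5,5)='.' (+0 fires, +1 burnt)
  fire out at step 8

6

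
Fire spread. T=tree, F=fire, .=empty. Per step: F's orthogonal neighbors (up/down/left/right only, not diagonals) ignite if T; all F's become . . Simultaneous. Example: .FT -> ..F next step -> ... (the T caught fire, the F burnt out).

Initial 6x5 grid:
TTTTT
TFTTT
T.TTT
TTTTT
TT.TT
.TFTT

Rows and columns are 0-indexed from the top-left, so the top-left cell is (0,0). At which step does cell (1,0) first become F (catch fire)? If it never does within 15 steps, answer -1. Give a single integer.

Step 1: cell (1,0)='F' (+5 fires, +2 burnt)
  -> target ignites at step 1
Step 2: cell (1,0)='.' (+8 fires, +5 burnt)
Step 3: cell (1,0)='.' (+9 fires, +8 burnt)
Step 4: cell (1,0)='.' (+3 fires, +9 burnt)
Step 5: cell (1,0)='.' (+0 fires, +3 burnt)
  fire out at step 5

1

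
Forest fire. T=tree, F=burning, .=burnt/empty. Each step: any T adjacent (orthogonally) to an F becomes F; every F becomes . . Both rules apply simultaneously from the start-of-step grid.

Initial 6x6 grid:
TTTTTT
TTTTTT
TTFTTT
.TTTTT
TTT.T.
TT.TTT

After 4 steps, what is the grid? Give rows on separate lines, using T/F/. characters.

Step 1: 4 trees catch fire, 1 burn out
  TTTTTT
  TTFTTT
  TF.FTT
  .TFTTT
  TTT.T.
  TT.TTT
Step 2: 8 trees catch fire, 4 burn out
  TTFTTT
  TF.FTT
  F...FT
  .F.FTT
  TTF.T.
  TT.TTT
Step 3: 7 trees catch fire, 8 burn out
  TF.FTT
  F...FT
  .....F
  ....FT
  TF..T.
  TT.TTT
Step 4: 7 trees catch fire, 7 burn out
  F...FT
  .....F
  ......
  .....F
  F...F.
  TF.TTT

F...FT
.....F
......
.....F
F...F.
TF.TTT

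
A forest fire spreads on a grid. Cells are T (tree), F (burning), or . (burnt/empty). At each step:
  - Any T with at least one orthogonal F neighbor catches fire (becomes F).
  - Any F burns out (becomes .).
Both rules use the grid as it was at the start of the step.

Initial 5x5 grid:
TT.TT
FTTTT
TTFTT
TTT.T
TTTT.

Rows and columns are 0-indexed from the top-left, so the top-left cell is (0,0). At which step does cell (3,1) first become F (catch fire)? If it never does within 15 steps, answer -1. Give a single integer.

Step 1: cell (3,1)='T' (+7 fires, +2 burnt)
Step 2: cell (3,1)='F' (+6 fires, +7 burnt)
  -> target ignites at step 2
Step 3: cell (3,1)='.' (+6 fires, +6 burnt)
Step 4: cell (3,1)='.' (+1 fires, +6 burnt)
Step 5: cell (3,1)='.' (+0 fires, +1 burnt)
  fire out at step 5

2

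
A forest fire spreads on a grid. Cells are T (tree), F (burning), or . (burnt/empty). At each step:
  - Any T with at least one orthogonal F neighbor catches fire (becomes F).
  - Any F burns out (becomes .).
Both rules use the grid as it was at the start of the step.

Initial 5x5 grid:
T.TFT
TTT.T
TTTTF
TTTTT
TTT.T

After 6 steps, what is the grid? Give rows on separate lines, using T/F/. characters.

Step 1: 5 trees catch fire, 2 burn out
  T.F.F
  TTT.F
  TTTF.
  TTTTF
  TTT.T
Step 2: 4 trees catch fire, 5 burn out
  T....
  TTF..
  TTF..
  TTTF.
  TTT.F
Step 3: 3 trees catch fire, 4 burn out
  T....
  TF...
  TF...
  TTF..
  TTT..
Step 4: 4 trees catch fire, 3 burn out
  T....
  F....
  F....
  TF...
  TTF..
Step 5: 3 trees catch fire, 4 burn out
  F....
  .....
  .....
  F....
  TF...
Step 6: 1 trees catch fire, 3 burn out
  .....
  .....
  .....
  .....
  F....

.....
.....
.....
.....
F....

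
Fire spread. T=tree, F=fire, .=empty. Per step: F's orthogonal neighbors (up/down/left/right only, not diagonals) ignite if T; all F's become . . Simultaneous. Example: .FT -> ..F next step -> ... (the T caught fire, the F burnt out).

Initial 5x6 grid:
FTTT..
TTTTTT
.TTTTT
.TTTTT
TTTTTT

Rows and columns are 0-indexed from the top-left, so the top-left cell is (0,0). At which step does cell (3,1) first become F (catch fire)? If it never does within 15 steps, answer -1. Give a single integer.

Step 1: cell (3,1)='T' (+2 fires, +1 burnt)
Step 2: cell (3,1)='T' (+2 fires, +2 burnt)
Step 3: cell (3,1)='T' (+3 fires, +2 burnt)
Step 4: cell (3,1)='F' (+3 fires, +3 burnt)
  -> target ignites at step 4
Step 5: cell (3,1)='.' (+4 fires, +3 burnt)
Step 6: cell (3,1)='.' (+5 fires, +4 burnt)
Step 7: cell (3,1)='.' (+3 fires, +5 burnt)
Step 8: cell (3,1)='.' (+2 fires, +3 burnt)
Step 9: cell (3,1)='.' (+1 fires, +2 burnt)
Step 10: cell (3,1)='.' (+0 fires, +1 burnt)
  fire out at step 10

4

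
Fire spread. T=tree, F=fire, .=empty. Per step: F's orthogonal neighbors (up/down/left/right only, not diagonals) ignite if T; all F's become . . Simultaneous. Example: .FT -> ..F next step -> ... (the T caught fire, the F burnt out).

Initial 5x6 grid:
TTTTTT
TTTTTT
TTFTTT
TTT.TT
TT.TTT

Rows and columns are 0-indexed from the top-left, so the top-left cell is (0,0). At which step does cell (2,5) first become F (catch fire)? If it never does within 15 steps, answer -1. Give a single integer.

Step 1: cell (2,5)='T' (+4 fires, +1 burnt)
Step 2: cell (2,5)='T' (+6 fires, +4 burnt)
Step 3: cell (2,5)='F' (+8 fires, +6 burnt)
  -> target ignites at step 3
Step 4: cell (2,5)='.' (+6 fires, +8 burnt)
Step 5: cell (2,5)='.' (+3 fires, +6 burnt)
Step 6: cell (2,5)='.' (+0 fires, +3 burnt)
  fire out at step 6

3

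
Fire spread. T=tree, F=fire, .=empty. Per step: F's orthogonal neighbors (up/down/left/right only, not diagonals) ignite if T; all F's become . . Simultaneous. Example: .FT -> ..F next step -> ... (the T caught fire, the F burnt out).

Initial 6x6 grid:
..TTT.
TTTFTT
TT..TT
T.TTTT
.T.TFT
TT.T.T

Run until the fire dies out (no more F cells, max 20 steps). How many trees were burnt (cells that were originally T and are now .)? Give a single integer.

Step 1: +6 fires, +2 burnt (F count now 6)
Step 2: +9 fires, +6 burnt (F count now 9)
Step 3: +4 fires, +9 burnt (F count now 4)
Step 4: +1 fires, +4 burnt (F count now 1)
Step 5: +1 fires, +1 burnt (F count now 1)
Step 6: +0 fires, +1 burnt (F count now 0)
Fire out after step 6
Initially T: 24, now '.': 33
Total burnt (originally-T cells now '.'): 21

Answer: 21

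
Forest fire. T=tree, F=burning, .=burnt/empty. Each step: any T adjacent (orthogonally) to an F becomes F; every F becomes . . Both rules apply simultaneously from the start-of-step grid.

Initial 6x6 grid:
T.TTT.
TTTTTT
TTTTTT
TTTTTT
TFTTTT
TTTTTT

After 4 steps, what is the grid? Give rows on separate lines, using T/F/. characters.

Step 1: 4 trees catch fire, 1 burn out
  T.TTT.
  TTTTTT
  TTTTTT
  TFTTTT
  F.FTTT
  TFTTTT
Step 2: 6 trees catch fire, 4 burn out
  T.TTT.
  TTTTTT
  TFTTTT
  F.FTTT
  ...FTT
  F.FTTT
Step 3: 6 trees catch fire, 6 burn out
  T.TTT.
  TFTTTT
  F.FTTT
  ...FTT
  ....FT
  ...FTT
Step 4: 6 trees catch fire, 6 burn out
  T.TTT.
  F.FTTT
  ...FTT
  ....FT
  .....F
  ....FT

T.TTT.
F.FTTT
...FTT
....FT
.....F
....FT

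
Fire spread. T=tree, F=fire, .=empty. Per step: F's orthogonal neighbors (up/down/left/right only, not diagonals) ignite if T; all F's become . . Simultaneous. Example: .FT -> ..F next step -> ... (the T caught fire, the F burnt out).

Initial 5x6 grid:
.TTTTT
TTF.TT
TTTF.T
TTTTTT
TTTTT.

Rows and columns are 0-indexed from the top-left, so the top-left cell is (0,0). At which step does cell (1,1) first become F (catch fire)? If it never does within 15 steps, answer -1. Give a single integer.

Step 1: cell (1,1)='F' (+4 fires, +2 burnt)
  -> target ignites at step 1
Step 2: cell (1,1)='.' (+7 fires, +4 burnt)
Step 3: cell (1,1)='.' (+6 fires, +7 burnt)
Step 4: cell (1,1)='.' (+5 fires, +6 burnt)
Step 5: cell (1,1)='.' (+2 fires, +5 burnt)
Step 6: cell (1,1)='.' (+0 fires, +2 burnt)
  fire out at step 6

1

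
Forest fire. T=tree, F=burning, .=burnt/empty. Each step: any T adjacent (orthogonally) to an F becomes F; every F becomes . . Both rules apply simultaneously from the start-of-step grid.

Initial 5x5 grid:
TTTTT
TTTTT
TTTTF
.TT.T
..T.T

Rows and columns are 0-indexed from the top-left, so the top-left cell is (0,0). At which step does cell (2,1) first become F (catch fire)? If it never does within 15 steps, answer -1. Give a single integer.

Step 1: cell (2,1)='T' (+3 fires, +1 burnt)
Step 2: cell (2,1)='T' (+4 fires, +3 burnt)
Step 3: cell (2,1)='F' (+4 fires, +4 burnt)
  -> target ignites at step 3
Step 4: cell (2,1)='.' (+5 fires, +4 burnt)
Step 5: cell (2,1)='.' (+2 fires, +5 burnt)
Step 6: cell (2,1)='.' (+1 fires, +2 burnt)
Step 7: cell (2,1)='.' (+0 fires, +1 burnt)
  fire out at step 7

3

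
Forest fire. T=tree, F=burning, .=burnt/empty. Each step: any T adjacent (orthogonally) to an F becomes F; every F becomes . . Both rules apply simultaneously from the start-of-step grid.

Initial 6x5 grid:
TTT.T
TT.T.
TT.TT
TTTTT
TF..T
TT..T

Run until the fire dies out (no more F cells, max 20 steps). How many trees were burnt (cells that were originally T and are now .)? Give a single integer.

Step 1: +3 fires, +1 burnt (F count now 3)
Step 2: +4 fires, +3 burnt (F count now 4)
Step 3: +3 fires, +4 burnt (F count now 3)
Step 4: +4 fires, +3 burnt (F count now 4)
Step 5: +5 fires, +4 burnt (F count now 5)
Step 6: +1 fires, +5 burnt (F count now 1)
Step 7: +0 fires, +1 burnt (F count now 0)
Fire out after step 7
Initially T: 21, now '.': 29
Total burnt (originally-T cells now '.'): 20

Answer: 20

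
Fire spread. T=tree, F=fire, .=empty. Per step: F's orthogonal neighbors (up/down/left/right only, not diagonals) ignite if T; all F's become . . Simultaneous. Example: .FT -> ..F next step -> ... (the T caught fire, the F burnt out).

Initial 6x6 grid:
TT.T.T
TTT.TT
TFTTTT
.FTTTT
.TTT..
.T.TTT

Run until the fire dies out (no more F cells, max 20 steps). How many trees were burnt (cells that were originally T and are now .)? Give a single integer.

Answer: 24

Derivation:
Step 1: +5 fires, +2 burnt (F count now 5)
Step 2: +7 fires, +5 burnt (F count now 7)
Step 3: +4 fires, +7 burnt (F count now 4)
Step 4: +4 fires, +4 burnt (F count now 4)
Step 5: +2 fires, +4 burnt (F count now 2)
Step 6: +2 fires, +2 burnt (F count now 2)
Step 7: +0 fires, +2 burnt (F count now 0)
Fire out after step 7
Initially T: 25, now '.': 35
Total burnt (originally-T cells now '.'): 24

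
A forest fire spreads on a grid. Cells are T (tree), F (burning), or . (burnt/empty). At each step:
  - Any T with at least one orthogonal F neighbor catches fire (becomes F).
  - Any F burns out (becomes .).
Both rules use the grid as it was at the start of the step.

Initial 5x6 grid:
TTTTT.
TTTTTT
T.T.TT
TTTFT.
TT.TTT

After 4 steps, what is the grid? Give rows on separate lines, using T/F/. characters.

Step 1: 3 trees catch fire, 1 burn out
  TTTTT.
  TTTTTT
  T.T.TT
  TTF.F.
  TT.FTT
Step 2: 4 trees catch fire, 3 burn out
  TTTTT.
  TTTTTT
  T.F.FT
  TF....
  TT..FT
Step 3: 6 trees catch fire, 4 burn out
  TTTTT.
  TTFTFT
  T....F
  F.....
  TF...F
Step 4: 7 trees catch fire, 6 burn out
  TTFTF.
  TF.F.F
  F.....
  ......
  F.....

TTFTF.
TF.F.F
F.....
......
F.....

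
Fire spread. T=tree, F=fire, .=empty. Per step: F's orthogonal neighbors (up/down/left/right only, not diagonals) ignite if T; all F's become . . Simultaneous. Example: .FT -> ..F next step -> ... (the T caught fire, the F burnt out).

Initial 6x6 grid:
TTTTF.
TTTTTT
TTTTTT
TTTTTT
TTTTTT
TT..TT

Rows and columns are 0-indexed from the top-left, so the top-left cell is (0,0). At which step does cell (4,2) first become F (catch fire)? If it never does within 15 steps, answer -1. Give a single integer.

Step 1: cell (4,2)='T' (+2 fires, +1 burnt)
Step 2: cell (4,2)='T' (+4 fires, +2 burnt)
Step 3: cell (4,2)='T' (+5 fires, +4 burnt)
Step 4: cell (4,2)='T' (+6 fires, +5 burnt)
Step 5: cell (4,2)='T' (+6 fires, +6 burnt)
Step 6: cell (4,2)='F' (+4 fires, +6 burnt)
  -> target ignites at step 6
Step 7: cell (4,2)='.' (+2 fires, +4 burnt)
Step 8: cell (4,2)='.' (+2 fires, +2 burnt)
Step 9: cell (4,2)='.' (+1 fires, +2 burnt)
Step 10: cell (4,2)='.' (+0 fires, +1 burnt)
  fire out at step 10

6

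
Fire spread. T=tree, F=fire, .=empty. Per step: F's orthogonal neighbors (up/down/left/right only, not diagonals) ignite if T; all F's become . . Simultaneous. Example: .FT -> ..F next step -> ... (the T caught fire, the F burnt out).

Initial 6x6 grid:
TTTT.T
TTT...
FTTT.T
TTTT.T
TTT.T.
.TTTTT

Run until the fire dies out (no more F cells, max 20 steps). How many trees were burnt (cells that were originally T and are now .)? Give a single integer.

Step 1: +3 fires, +1 burnt (F count now 3)
Step 2: +5 fires, +3 burnt (F count now 5)
Step 3: +5 fires, +5 burnt (F count now 5)
Step 4: +4 fires, +5 burnt (F count now 4)
Step 5: +2 fires, +4 burnt (F count now 2)
Step 6: +1 fires, +2 burnt (F count now 1)
Step 7: +1 fires, +1 burnt (F count now 1)
Step 8: +2 fires, +1 burnt (F count now 2)
Step 9: +0 fires, +2 burnt (F count now 0)
Fire out after step 9
Initially T: 26, now '.': 33
Total burnt (originally-T cells now '.'): 23

Answer: 23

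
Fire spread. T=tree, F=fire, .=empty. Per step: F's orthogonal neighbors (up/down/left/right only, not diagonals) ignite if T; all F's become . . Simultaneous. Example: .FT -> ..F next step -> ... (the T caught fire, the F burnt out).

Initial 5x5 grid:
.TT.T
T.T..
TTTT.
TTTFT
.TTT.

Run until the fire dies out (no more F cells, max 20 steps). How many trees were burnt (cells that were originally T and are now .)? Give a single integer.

Step 1: +4 fires, +1 burnt (F count now 4)
Step 2: +3 fires, +4 burnt (F count now 3)
Step 3: +4 fires, +3 burnt (F count now 4)
Step 4: +2 fires, +4 burnt (F count now 2)
Step 5: +2 fires, +2 burnt (F count now 2)
Step 6: +0 fires, +2 burnt (F count now 0)
Fire out after step 6
Initially T: 16, now '.': 24
Total burnt (originally-T cells now '.'): 15

Answer: 15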